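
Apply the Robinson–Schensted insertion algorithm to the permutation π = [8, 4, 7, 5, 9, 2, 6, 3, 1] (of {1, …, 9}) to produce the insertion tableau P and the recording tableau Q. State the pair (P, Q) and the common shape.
P = [1, 3, 6] / [2, 5] / [4, 9] / [7] / [8];  Q = [1, 3, 5] / [2, 7] / [4, 8] / [6] / [9];  common shape = (3, 2, 2, 1, 1)

Row-insert the values π_1, π_2, … into P one at a time, bumping the leftmost entry strictly greater than the inserted value down to the next row. The recording tableau Q records, in position (i, j), the step at which that cell was added to P.
  Insert 8 (step 1): P = [8];  Q = [1]
  Insert 4 (step 2): P = [4] / [8];  Q = [1] / [2]
  Insert 7 (step 3): P = [4, 7] / [8];  Q = [1, 3] / [2]
  Insert 5 (step 4): P = [4, 5] / [7] / [8];  Q = [1, 3] / [2] / [4]
  Insert 9 (step 5): P = [4, 5, 9] / [7] / [8];  Q = [1, 3, 5] / [2] / [4]
  Insert 2 (step 6): P = [2, 5, 9] / [4] / [7] / [8];  Q = [1, 3, 5] / [2] / [4] / [6]
  Insert 6 (step 7): P = [2, 5, 6] / [4, 9] / [7] / [8];  Q = [1, 3, 5] / [2, 7] / [4] / [6]
  Insert 3 (step 8): P = [2, 3, 6] / [4, 5] / [7, 9] / [8];  Q = [1, 3, 5] / [2, 7] / [4, 8] / [6]
  Insert 1 (step 9): P = [1, 3, 6] / [2, 5] / [4, 9] / [7] / [8];  Q = [1, 3, 5] / [2, 7] / [4, 8] / [6] / [9]
Final shape: (3, 2, 2, 1, 1).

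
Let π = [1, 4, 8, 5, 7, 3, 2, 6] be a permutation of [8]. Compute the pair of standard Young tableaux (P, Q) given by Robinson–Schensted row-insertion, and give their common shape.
P = [1, 2, 5, 6] / [3, 7] / [4] / [8];  Q = [1, 2, 3, 5] / [4, 8] / [6] / [7];  common shape = (4, 2, 1, 1)

Row-insert the values π_1, π_2, … into P one at a time, bumping the leftmost entry strictly greater than the inserted value down to the next row. The recording tableau Q records, in position (i, j), the step at which that cell was added to P.
  Insert 1 (step 1): P = [1];  Q = [1]
  Insert 4 (step 2): P = [1, 4];  Q = [1, 2]
  Insert 8 (step 3): P = [1, 4, 8];  Q = [1, 2, 3]
  Insert 5 (step 4): P = [1, 4, 5] / [8];  Q = [1, 2, 3] / [4]
  Insert 7 (step 5): P = [1, 4, 5, 7] / [8];  Q = [1, 2, 3, 5] / [4]
  Insert 3 (step 6): P = [1, 3, 5, 7] / [4] / [8];  Q = [1, 2, 3, 5] / [4] / [6]
  Insert 2 (step 7): P = [1, 2, 5, 7] / [3] / [4] / [8];  Q = [1, 2, 3, 5] / [4] / [6] / [7]
  Insert 6 (step 8): P = [1, 2, 5, 6] / [3, 7] / [4] / [8];  Q = [1, 2, 3, 5] / [4, 8] / [6] / [7]
Final shape: (4, 2, 1, 1).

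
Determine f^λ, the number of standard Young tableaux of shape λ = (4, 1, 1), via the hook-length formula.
# SYT of shape (4, 1, 1) = 10

Hook-length formula: f^λ = n! / Π hook(c), product over all cells c of the Young diagram. For λ = (4, 1, 1), n = 6 boxes. Hook lengths by row (left-to-right, top-to-bottom): [6, 3, 2, 1]; [2]; [1]. Product of hooks = 72. So f^λ = 6! / 72 = 720 / 72 = 10.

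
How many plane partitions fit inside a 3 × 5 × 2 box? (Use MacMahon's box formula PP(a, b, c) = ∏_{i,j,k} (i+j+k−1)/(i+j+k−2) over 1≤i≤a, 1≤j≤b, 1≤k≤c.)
PP(3, 5, 2) = 1176

Evaluate the triple product over i = 1..3, j = 1..5, k = 1..2. The factors are (2/1) · (3/2) · (3/2) · (4/3) · (4/3) · (5/4) · (5/4) · (6/5) · … (30 factors total). The numerators and denominators telescope so the product is an integer; carrying out the multiplication exactly gives PP(3, 5, 2) = 1176.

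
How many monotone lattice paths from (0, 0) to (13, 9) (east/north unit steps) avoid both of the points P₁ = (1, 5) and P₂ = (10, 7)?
Number of paths = 295320

Inclusion–exclusion. Total paths: C(22, 13) = 497420. Through P₁: C(6, 1)·C(16, 12) = 10920. Through P₂: C(17, 10)·C(5, 3) = 194480. Since P₁ is strictly southwest of P₂, a monotone path through both must visit P₁ then P₂; paths through both = C(6, 1)·C(11, 9)·C(5, 3) = 3300. Avoid both = 497420 − 10920 − 194480 + 3300 = 295320.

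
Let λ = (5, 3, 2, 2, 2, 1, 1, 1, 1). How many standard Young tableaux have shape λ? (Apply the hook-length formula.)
# SYT of shape (5, 3, 2, 2, 2, 1, 1, 1, 1) = 3180870

Hook-length formula: f^λ = n! / Π hook(c), product over all cells c of the Young diagram. For λ = (5, 3, 2, 2, 2, 1, 1, 1, 1), n = 18 boxes. Hook lengths by row (left-to-right, top-to-bottom): [13, 8, 4, 2, 1]; [10, 5, 1]; [8, 3]; [7, 2]; [6, 1]; [4]; [3]; [2]; [1]. Product of hooks = 2012774400. So f^λ = 18! / 2012774400 = 6402373705728000 / 2012774400 = 3180870.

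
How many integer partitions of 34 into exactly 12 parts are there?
p(34, 12 parts) = 905

Partitions of n into exactly k parts are in bijection with partitions of n − k into at most k parts (subtract 1 from each part). So p(34, exactly 12) = p(22, parts ≤ 12). Computing via the recurrence p(m, j) = p(m, j−1) + p(m−j, j) gives 905.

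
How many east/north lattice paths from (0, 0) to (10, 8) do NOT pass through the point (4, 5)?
Number of paths = 33174

Total paths from (0, 0) to (10, 8): C(18, 10) = 43758. Paths through (4, 5): (paths (0, 0) → (4, 5)) × (paths (4, 5) → (10, 8)) = C(9, 4) · C(9, 6) = 126 · 84 = 10584. Avoidance count = 43758 − 10584 = 33174.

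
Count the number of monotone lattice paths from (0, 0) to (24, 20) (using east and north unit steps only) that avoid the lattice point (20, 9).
Number of paths = 1747368868245

Total paths from (0, 0) to (24, 20): C(44, 24) = 1761039350070. Paths through (20, 9): (paths (0, 0) → (20, 9)) × (paths (20, 9) → (24, 20)) = C(29, 20) · C(15, 4) = 10015005 · 1365 = 13670481825. Avoidance count = 1761039350070 − 13670481825 = 1747368868245.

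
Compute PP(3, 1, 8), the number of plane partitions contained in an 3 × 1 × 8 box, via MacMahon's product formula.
PP(3, 1, 8) = 165

Evaluate the triple product over i = 1..3, j = 1..1, k = 1..8. The factors are (2/1) · (3/2) · (4/3) · (5/4) · (6/5) · (7/6) · (8/7) · (9/8) · … (24 factors total). The numerators and denominators telescope so the product is an integer; carrying out the multiplication exactly gives PP(3, 1, 8) = 165.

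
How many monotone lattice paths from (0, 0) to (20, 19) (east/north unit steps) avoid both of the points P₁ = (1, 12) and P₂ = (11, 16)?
Number of paths = 66049238970

Inclusion–exclusion. Total paths: C(39, 20) = 68923264410. Through P₁: C(13, 1)·C(26, 19) = 8551400. Through P₂: C(27, 11)·C(12, 9) = 2868336900. Since P₁ is strictly southwest of P₂, a monotone path through both must visit P₁ then P₂; paths through both = C(13, 1)·C(14, 10)·C(12, 9) = 2862860. Avoid both = 68923264410 − 8551400 − 2868336900 + 2862860 = 66049238970.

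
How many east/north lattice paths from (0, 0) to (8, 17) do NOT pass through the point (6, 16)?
Number of paths = 857736

Total paths from (0, 0) to (8, 17): C(25, 8) = 1081575. Paths through (6, 16): (paths (0, 0) → (6, 16)) × (paths (6, 16) → (8, 17)) = C(22, 6) · C(3, 2) = 74613 · 3 = 223839. Avoidance count = 1081575 − 223839 = 857736.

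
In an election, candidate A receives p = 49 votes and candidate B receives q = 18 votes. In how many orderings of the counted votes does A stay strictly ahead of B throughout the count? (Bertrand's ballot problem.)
Strict-lead orderings = 4333013029359300

Total orderings of the 67 votes with 49 for A: C(67, 49) = 9364899127970100. By the Bertrand ballot formula (Cycle Lemma / reflection principle), the number of orderings in which A is strictly ahead of B throughout is (p − q)/(p + q) · C(p + q, p) = (49 − 18)/(49 + 18) · 9364899127970100 = 4333013029359300.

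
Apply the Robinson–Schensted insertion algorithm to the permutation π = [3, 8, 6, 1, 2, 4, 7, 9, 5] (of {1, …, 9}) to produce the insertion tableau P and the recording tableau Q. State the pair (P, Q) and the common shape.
P = [1, 2, 4, 5, 9] / [3, 6, 7] / [8];  Q = [1, 2, 6, 7, 8] / [3, 5, 9] / [4];  common shape = (5, 3, 1)

Row-insert the values π_1, π_2, … into P one at a time, bumping the leftmost entry strictly greater than the inserted value down to the next row. The recording tableau Q records, in position (i, j), the step at which that cell was added to P.
  Insert 3 (step 1): P = [3];  Q = [1]
  Insert 8 (step 2): P = [3, 8];  Q = [1, 2]
  Insert 6 (step 3): P = [3, 6] / [8];  Q = [1, 2] / [3]
  Insert 1 (step 4): P = [1, 6] / [3] / [8];  Q = [1, 2] / [3] / [4]
  Insert 2 (step 5): P = [1, 2] / [3, 6] / [8];  Q = [1, 2] / [3, 5] / [4]
  Insert 4 (step 6): P = [1, 2, 4] / [3, 6] / [8];  Q = [1, 2, 6] / [3, 5] / [4]
  Insert 7 (step 7): P = [1, 2, 4, 7] / [3, 6] / [8];  Q = [1, 2, 6, 7] / [3, 5] / [4]
  Insert 9 (step 8): P = [1, 2, 4, 7, 9] / [3, 6] / [8];  Q = [1, 2, 6, 7, 8] / [3, 5] / [4]
  Insert 5 (step 9): P = [1, 2, 4, 5, 9] / [3, 6, 7] / [8];  Q = [1, 2, 6, 7, 8] / [3, 5, 9] / [4]
Final shape: (5, 3, 1).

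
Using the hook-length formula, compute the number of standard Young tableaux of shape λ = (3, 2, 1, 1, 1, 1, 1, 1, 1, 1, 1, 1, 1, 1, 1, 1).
# SYT of shape (3, 2, 1, 1, 1, 1, 1, 1, 1, 1, 1, 1, 1, 1, 1, 1) = 1615

Hook-length formula: f^λ = n! / Π hook(c), product over all cells c of the Young diagram. For λ = (3, 2, 1, 1, 1, 1, 1, 1, 1, 1, 1, 1, 1, 1, 1, 1), n = 19 boxes. Hook lengths by row (left-to-right, top-to-bottom): [18, 3, 1]; [16, 1]; [14]; [13]; [12]; [11]; [10]; [9]; [8]; [7]; [6]; [5]; [4]; [3]; [2]; [1]. Product of hooks = 75322043596800. So f^λ = 19! / 75322043596800 = 121645100408832000 / 75322043596800 = 1615.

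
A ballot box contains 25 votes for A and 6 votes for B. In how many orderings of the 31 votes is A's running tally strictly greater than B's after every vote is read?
Strict-lead orderings = 451269

Total orderings of the 31 votes with 25 for A: C(31, 25) = 736281. By the Bertrand ballot formula (Cycle Lemma / reflection principle), the number of orderings in which A is strictly ahead of B throughout is (p − q)/(p + q) · C(p + q, p) = (25 − 6)/(25 + 6) · 736281 = 451269.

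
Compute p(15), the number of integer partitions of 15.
p(15) = 176

Compute p(n) via the recurrence p(n, m) = p(n, m−1) + p(n−m, m), where p(n, m) counts partitions of n with all parts ≤ m and p(n) = p(n, n). The base cases are p(0, m) = 1 and p(n, 0) = 0 for n > 0. Filling the table yields p(15) = 176. (Euler's pentagonal recurrence is an alternative.)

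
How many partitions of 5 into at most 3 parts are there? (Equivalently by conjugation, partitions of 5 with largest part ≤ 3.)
p(5, parts ≤ 3) = 5

Partitions of 5 with all parts ≤ 3: 3+2, 3+1+1, 2+2+1, 2+1+1+1, 1+1+1+1+1. Count = 5.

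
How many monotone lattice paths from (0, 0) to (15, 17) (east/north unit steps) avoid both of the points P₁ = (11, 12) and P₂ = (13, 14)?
Number of paths = 275902572

Inclusion–exclusion. Total paths: C(32, 15) = 565722720. Through P₁: C(23, 11)·C(9, 4) = 170361828. Through P₂: C(27, 13)·C(5, 2) = 200583000. Since P₁ is strictly southwest of P₂, a monotone path through both must visit P₁ then P₂; paths through both = C(23, 11)·C(4, 2)·C(5, 2) = 81124680. Avoid both = 565722720 − 170361828 − 200583000 + 81124680 = 275902572.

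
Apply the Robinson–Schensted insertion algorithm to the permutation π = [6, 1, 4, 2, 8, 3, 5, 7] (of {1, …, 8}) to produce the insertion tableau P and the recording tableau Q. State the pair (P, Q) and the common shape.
P = [1, 2, 3, 5, 7] / [4, 8] / [6];  Q = [1, 3, 5, 7, 8] / [2, 6] / [4];  common shape = (5, 2, 1)

Row-insert the values π_1, π_2, … into P one at a time, bumping the leftmost entry strictly greater than the inserted value down to the next row. The recording tableau Q records, in position (i, j), the step at which that cell was added to P.
  Insert 6 (step 1): P = [6];  Q = [1]
  Insert 1 (step 2): P = [1] / [6];  Q = [1] / [2]
  Insert 4 (step 3): P = [1, 4] / [6];  Q = [1, 3] / [2]
  Insert 2 (step 4): P = [1, 2] / [4] / [6];  Q = [1, 3] / [2] / [4]
  Insert 8 (step 5): P = [1, 2, 8] / [4] / [6];  Q = [1, 3, 5] / [2] / [4]
  Insert 3 (step 6): P = [1, 2, 3] / [4, 8] / [6];  Q = [1, 3, 5] / [2, 6] / [4]
  Insert 5 (step 7): P = [1, 2, 3, 5] / [4, 8] / [6];  Q = [1, 3, 5, 7] / [2, 6] / [4]
  Insert 7 (step 8): P = [1, 2, 3, 5, 7] / [4, 8] / [6];  Q = [1, 3, 5, 7, 8] / [2, 6] / [4]
Final shape: (5, 2, 1).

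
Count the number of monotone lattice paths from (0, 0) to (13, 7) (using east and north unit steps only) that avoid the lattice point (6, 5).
Number of paths = 60888

Total paths from (0, 0) to (13, 7): C(20, 13) = 77520. Paths through (6, 5): (paths (0, 0) → (6, 5)) × (paths (6, 5) → (13, 7)) = C(11, 6) · C(9, 7) = 462 · 36 = 16632. Avoidance count = 77520 − 16632 = 60888.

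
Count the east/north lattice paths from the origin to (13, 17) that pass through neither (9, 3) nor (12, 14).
Number of paths = 80776170

Inclusion–exclusion. Total paths: C(30, 13) = 119759850. Through P₁: C(12, 9)·C(18, 4) = 673200. Through P₂: C(26, 12)·C(4, 1) = 38630800. Since P₁ is strictly southwest of P₂, a monotone path through both must visit P₁ then P₂; paths through both = C(12, 9)·C(14, 3)·C(4, 1) = 320320. Avoid both = 119759850 − 673200 − 38630800 + 320320 = 80776170.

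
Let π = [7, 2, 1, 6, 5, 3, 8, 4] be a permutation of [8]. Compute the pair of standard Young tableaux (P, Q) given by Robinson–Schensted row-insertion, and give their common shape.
P = [1, 3, 4] / [2, 5, 8] / [6] / [7];  Q = [1, 4, 7] / [2, 5, 8] / [3] / [6];  common shape = (3, 3, 1, 1)

Row-insert the values π_1, π_2, … into P one at a time, bumping the leftmost entry strictly greater than the inserted value down to the next row. The recording tableau Q records, in position (i, j), the step at which that cell was added to P.
  Insert 7 (step 1): P = [7];  Q = [1]
  Insert 2 (step 2): P = [2] / [7];  Q = [1] / [2]
  Insert 1 (step 3): P = [1] / [2] / [7];  Q = [1] / [2] / [3]
  Insert 6 (step 4): P = [1, 6] / [2] / [7];  Q = [1, 4] / [2] / [3]
  Insert 5 (step 5): P = [1, 5] / [2, 6] / [7];  Q = [1, 4] / [2, 5] / [3]
  Insert 3 (step 6): P = [1, 3] / [2, 5] / [6] / [7];  Q = [1, 4] / [2, 5] / [3] / [6]
  Insert 8 (step 7): P = [1, 3, 8] / [2, 5] / [6] / [7];  Q = [1, 4, 7] / [2, 5] / [3] / [6]
  Insert 4 (step 8): P = [1, 3, 4] / [2, 5, 8] / [6] / [7];  Q = [1, 4, 7] / [2, 5, 8] / [3] / [6]
Final shape: (3, 3, 1, 1).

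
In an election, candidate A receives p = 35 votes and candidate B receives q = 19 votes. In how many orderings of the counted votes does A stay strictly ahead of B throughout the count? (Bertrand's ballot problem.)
Strict-lead orderings = 54414792184480

Total orderings of the 54 votes with 35 for A: C(54, 35) = 183649923622620. By the Bertrand ballot formula (Cycle Lemma / reflection principle), the number of orderings in which A is strictly ahead of B throughout is (p − q)/(p + q) · C(p + q, p) = (35 − 19)/(35 + 19) · 183649923622620 = 54414792184480.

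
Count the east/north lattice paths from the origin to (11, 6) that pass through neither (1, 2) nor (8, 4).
Number of paths = 5503

Inclusion–exclusion. Total paths: C(17, 11) = 12376. Through P₁: C(3, 1)·C(14, 10) = 3003. Through P₂: C(12, 8)·C(5, 3) = 4950. Since P₁ is strictly southwest of P₂, a monotone path through both must visit P₁ then P₂; paths through both = C(3, 1)·C(9, 7)·C(5, 3) = 1080. Avoid both = 12376 − 3003 − 4950 + 1080 = 5503.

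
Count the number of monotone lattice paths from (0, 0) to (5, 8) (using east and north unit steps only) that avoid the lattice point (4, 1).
Number of paths = 1247

Total paths from (0, 0) to (5, 8): C(13, 5) = 1287. Paths through (4, 1): (paths (0, 0) → (4, 1)) × (paths (4, 1) → (5, 8)) = C(5, 4) · C(8, 1) = 5 · 8 = 40. Avoidance count = 1287 − 40 = 1247.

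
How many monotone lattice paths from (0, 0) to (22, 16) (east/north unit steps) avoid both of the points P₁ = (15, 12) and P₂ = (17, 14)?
Number of paths = 13124833965

Inclusion–exclusion. Total paths: C(38, 22) = 22239974430. Through P₁: C(27, 15)·C(11, 7) = 5736673800. Through P₂: C(31, 17)·C(7, 5) = 5568833025. Since P₁ is strictly southwest of P₂, a monotone path through both must visit P₁ then P₂; paths through both = C(27, 15)·C(4, 2)·C(7, 5) = 2190366360. Avoid both = 22239974430 − 5736673800 − 5568833025 + 2190366360 = 13124833965.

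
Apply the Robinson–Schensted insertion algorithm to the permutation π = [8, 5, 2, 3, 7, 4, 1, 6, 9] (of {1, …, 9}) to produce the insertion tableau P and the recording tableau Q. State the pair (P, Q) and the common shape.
P = [1, 3, 4, 6, 9] / [2, 7] / [5] / [8];  Q = [1, 4, 5, 8, 9] / [2, 6] / [3] / [7];  common shape = (5, 2, 1, 1)

Row-insert the values π_1, π_2, … into P one at a time, bumping the leftmost entry strictly greater than the inserted value down to the next row. The recording tableau Q records, in position (i, j), the step at which that cell was added to P.
  Insert 8 (step 1): P = [8];  Q = [1]
  Insert 5 (step 2): P = [5] / [8];  Q = [1] / [2]
  Insert 2 (step 3): P = [2] / [5] / [8];  Q = [1] / [2] / [3]
  Insert 3 (step 4): P = [2, 3] / [5] / [8];  Q = [1, 4] / [2] / [3]
  Insert 7 (step 5): P = [2, 3, 7] / [5] / [8];  Q = [1, 4, 5] / [2] / [3]
  Insert 4 (step 6): P = [2, 3, 4] / [5, 7] / [8];  Q = [1, 4, 5] / [2, 6] / [3]
  Insert 1 (step 7): P = [1, 3, 4] / [2, 7] / [5] / [8];  Q = [1, 4, 5] / [2, 6] / [3] / [7]
  Insert 6 (step 8): P = [1, 3, 4, 6] / [2, 7] / [5] / [8];  Q = [1, 4, 5, 8] / [2, 6] / [3] / [7]
  Insert 9 (step 9): P = [1, 3, 4, 6, 9] / [2, 7] / [5] / [8];  Q = [1, 4, 5, 8, 9] / [2, 6] / [3] / [7]
Final shape: (5, 2, 1, 1).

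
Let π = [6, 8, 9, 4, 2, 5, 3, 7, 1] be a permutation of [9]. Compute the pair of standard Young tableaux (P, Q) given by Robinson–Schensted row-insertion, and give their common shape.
P = [1, 3, 7] / [2, 5, 9] / [4, 8] / [6];  Q = [1, 2, 3] / [4, 6, 8] / [5, 7] / [9];  common shape = (3, 3, 2, 1)

Row-insert the values π_1, π_2, … into P one at a time, bumping the leftmost entry strictly greater than the inserted value down to the next row. The recording tableau Q records, in position (i, j), the step at which that cell was added to P.
  Insert 6 (step 1): P = [6];  Q = [1]
  Insert 8 (step 2): P = [6, 8];  Q = [1, 2]
  Insert 9 (step 3): P = [6, 8, 9];  Q = [1, 2, 3]
  Insert 4 (step 4): P = [4, 8, 9] / [6];  Q = [1, 2, 3] / [4]
  Insert 2 (step 5): P = [2, 8, 9] / [4] / [6];  Q = [1, 2, 3] / [4] / [5]
  Insert 5 (step 6): P = [2, 5, 9] / [4, 8] / [6];  Q = [1, 2, 3] / [4, 6] / [5]
  Insert 3 (step 7): P = [2, 3, 9] / [4, 5] / [6, 8];  Q = [1, 2, 3] / [4, 6] / [5, 7]
  Insert 7 (step 8): P = [2, 3, 7] / [4, 5, 9] / [6, 8];  Q = [1, 2, 3] / [4, 6, 8] / [5, 7]
  Insert 1 (step 9): P = [1, 3, 7] / [2, 5, 9] / [4, 8] / [6];  Q = [1, 2, 3] / [4, 6, 8] / [5, 7] / [9]
Final shape: (3, 3, 2, 1).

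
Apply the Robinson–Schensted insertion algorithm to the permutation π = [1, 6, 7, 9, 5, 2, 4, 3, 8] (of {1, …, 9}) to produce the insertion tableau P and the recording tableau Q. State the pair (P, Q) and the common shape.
P = [1, 2, 3, 8] / [4, 7, 9] / [5] / [6];  Q = [1, 2, 3, 4] / [5, 7, 9] / [6] / [8];  common shape = (4, 3, 1, 1)

Row-insert the values π_1, π_2, … into P one at a time, bumping the leftmost entry strictly greater than the inserted value down to the next row. The recording tableau Q records, in position (i, j), the step at which that cell was added to P.
  Insert 1 (step 1): P = [1];  Q = [1]
  Insert 6 (step 2): P = [1, 6];  Q = [1, 2]
  Insert 7 (step 3): P = [1, 6, 7];  Q = [1, 2, 3]
  Insert 9 (step 4): P = [1, 6, 7, 9];  Q = [1, 2, 3, 4]
  Insert 5 (step 5): P = [1, 5, 7, 9] / [6];  Q = [1, 2, 3, 4] / [5]
  Insert 2 (step 6): P = [1, 2, 7, 9] / [5] / [6];  Q = [1, 2, 3, 4] / [5] / [6]
  Insert 4 (step 7): P = [1, 2, 4, 9] / [5, 7] / [6];  Q = [1, 2, 3, 4] / [5, 7] / [6]
  Insert 3 (step 8): P = [1, 2, 3, 9] / [4, 7] / [5] / [6];  Q = [1, 2, 3, 4] / [5, 7] / [6] / [8]
  Insert 8 (step 9): P = [1, 2, 3, 8] / [4, 7, 9] / [5] / [6];  Q = [1, 2, 3, 4] / [5, 7, 9] / [6] / [8]
Final shape: (4, 3, 1, 1).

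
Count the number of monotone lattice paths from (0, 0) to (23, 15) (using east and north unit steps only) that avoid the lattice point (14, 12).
Number of paths = 13346592560

Total paths from (0, 0) to (23, 15): C(38, 23) = 15471286560. Paths through (14, 12): (paths (0, 0) → (14, 12)) × (paths (14, 12) → (23, 15)) = C(26, 14) · C(12, 9) = 9657700 · 220 = 2124694000. Avoidance count = 15471286560 − 2124694000 = 13346592560.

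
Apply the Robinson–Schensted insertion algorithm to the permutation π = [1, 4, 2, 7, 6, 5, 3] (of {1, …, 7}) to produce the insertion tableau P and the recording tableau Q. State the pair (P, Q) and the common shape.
P = [1, 2, 3] / [4, 5] / [6] / [7];  Q = [1, 2, 4] / [3, 5] / [6] / [7];  common shape = (3, 2, 1, 1)

Row-insert the values π_1, π_2, … into P one at a time, bumping the leftmost entry strictly greater than the inserted value down to the next row. The recording tableau Q records, in position (i, j), the step at which that cell was added to P.
  Insert 1 (step 1): P = [1];  Q = [1]
  Insert 4 (step 2): P = [1, 4];  Q = [1, 2]
  Insert 2 (step 3): P = [1, 2] / [4];  Q = [1, 2] / [3]
  Insert 7 (step 4): P = [1, 2, 7] / [4];  Q = [1, 2, 4] / [3]
  Insert 6 (step 5): P = [1, 2, 6] / [4, 7];  Q = [1, 2, 4] / [3, 5]
  Insert 5 (step 6): P = [1, 2, 5] / [4, 6] / [7];  Q = [1, 2, 4] / [3, 5] / [6]
  Insert 3 (step 7): P = [1, 2, 3] / [4, 5] / [6] / [7];  Q = [1, 2, 4] / [3, 5] / [6] / [7]
Final shape: (3, 2, 1, 1).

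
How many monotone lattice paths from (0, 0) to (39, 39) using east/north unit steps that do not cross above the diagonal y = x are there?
C_39 = 680425371729975800390

These NE paths below the diagonal are counted by the Catalan number C_n = (1/(n + 1)) · C(2n, n). For n = 39: C_39 = (1/40) · C(78, 39) = 27217014869199032015600/40 = 680425371729975800390.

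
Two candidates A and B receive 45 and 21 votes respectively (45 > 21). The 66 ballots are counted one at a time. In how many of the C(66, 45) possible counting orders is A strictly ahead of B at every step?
Strict-lead orderings = 32388118752312960

Total orderings of the 66 votes with 45 for A: C(66, 45) = 89067326568860640. By the Bertrand ballot formula (Cycle Lemma / reflection principle), the number of orderings in which A is strictly ahead of B throughout is (p − q)/(p + q) · C(p + q, p) = (45 − 21)/(45 + 21) · 89067326568860640 = 32388118752312960.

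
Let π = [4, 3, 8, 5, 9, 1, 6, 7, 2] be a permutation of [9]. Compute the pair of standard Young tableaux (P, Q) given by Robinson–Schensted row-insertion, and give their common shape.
P = [1, 2, 6, 7] / [3, 5, 9] / [4, 8];  Q = [1, 3, 5, 8] / [2, 4, 7] / [6, 9];  common shape = (4, 3, 2)

Row-insert the values π_1, π_2, … into P one at a time, bumping the leftmost entry strictly greater than the inserted value down to the next row. The recording tableau Q records, in position (i, j), the step at which that cell was added to P.
  Insert 4 (step 1): P = [4];  Q = [1]
  Insert 3 (step 2): P = [3] / [4];  Q = [1] / [2]
  Insert 8 (step 3): P = [3, 8] / [4];  Q = [1, 3] / [2]
  Insert 5 (step 4): P = [3, 5] / [4, 8];  Q = [1, 3] / [2, 4]
  Insert 9 (step 5): P = [3, 5, 9] / [4, 8];  Q = [1, 3, 5] / [2, 4]
  Insert 1 (step 6): P = [1, 5, 9] / [3, 8] / [4];  Q = [1, 3, 5] / [2, 4] / [6]
  Insert 6 (step 7): P = [1, 5, 6] / [3, 8, 9] / [4];  Q = [1, 3, 5] / [2, 4, 7] / [6]
  Insert 7 (step 8): P = [1, 5, 6, 7] / [3, 8, 9] / [4];  Q = [1, 3, 5, 8] / [2, 4, 7] / [6]
  Insert 2 (step 9): P = [1, 2, 6, 7] / [3, 5, 9] / [4, 8];  Q = [1, 3, 5, 8] / [2, 4, 7] / [6, 9]
Final shape: (4, 3, 2).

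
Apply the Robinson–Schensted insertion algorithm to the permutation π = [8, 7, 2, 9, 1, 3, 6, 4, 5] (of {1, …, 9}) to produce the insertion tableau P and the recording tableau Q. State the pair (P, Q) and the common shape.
P = [1, 3, 4, 5] / [2, 6] / [7, 9] / [8];  Q = [1, 4, 7, 9] / [2, 6] / [3, 8] / [5];  common shape = (4, 2, 2, 1)

Row-insert the values π_1, π_2, … into P one at a time, bumping the leftmost entry strictly greater than the inserted value down to the next row. The recording tableau Q records, in position (i, j), the step at which that cell was added to P.
  Insert 8 (step 1): P = [8];  Q = [1]
  Insert 7 (step 2): P = [7] / [8];  Q = [1] / [2]
  Insert 2 (step 3): P = [2] / [7] / [8];  Q = [1] / [2] / [3]
  Insert 9 (step 4): P = [2, 9] / [7] / [8];  Q = [1, 4] / [2] / [3]
  Insert 1 (step 5): P = [1, 9] / [2] / [7] / [8];  Q = [1, 4] / [2] / [3] / [5]
  Insert 3 (step 6): P = [1, 3] / [2, 9] / [7] / [8];  Q = [1, 4] / [2, 6] / [3] / [5]
  Insert 6 (step 7): P = [1, 3, 6] / [2, 9] / [7] / [8];  Q = [1, 4, 7] / [2, 6] / [3] / [5]
  Insert 4 (step 8): P = [1, 3, 4] / [2, 6] / [7, 9] / [8];  Q = [1, 4, 7] / [2, 6] / [3, 8] / [5]
  Insert 5 (step 9): P = [1, 3, 4, 5] / [2, 6] / [7, 9] / [8];  Q = [1, 4, 7, 9] / [2, 6] / [3, 8] / [5]
Final shape: (4, 2, 2, 1).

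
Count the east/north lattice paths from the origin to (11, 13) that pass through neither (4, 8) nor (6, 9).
Number of paths = 1660584

Inclusion–exclusion. Total paths: C(24, 11) = 2496144. Through P₁: C(12, 4)·C(12, 7) = 392040. Through P₂: C(15, 6)·C(9, 5) = 630630. Since P₁ is strictly southwest of P₂, a monotone path through both must visit P₁ then P₂; paths through both = C(12, 4)·C(3, 2)·C(9, 5) = 187110. Avoid both = 2496144 − 392040 − 630630 + 187110 = 1660584.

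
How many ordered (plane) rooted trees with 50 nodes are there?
C_49 = 509552245179617138054608572

These ordered rooted trees are counted by the Catalan number C_n = (1/(n + 1)) · C(2n, n). For n = 49: C_49 = (1/50) · C(98, 49) = 25477612258980856902730428600/50 = 509552245179617138054608572.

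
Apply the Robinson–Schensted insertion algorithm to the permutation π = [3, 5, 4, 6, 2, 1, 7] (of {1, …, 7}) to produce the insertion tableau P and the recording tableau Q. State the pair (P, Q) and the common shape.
P = [1, 4, 6, 7] / [2] / [3] / [5];  Q = [1, 2, 4, 7] / [3] / [5] / [6];  common shape = (4, 1, 1, 1)

Row-insert the values π_1, π_2, … into P one at a time, bumping the leftmost entry strictly greater than the inserted value down to the next row. The recording tableau Q records, in position (i, j), the step at which that cell was added to P.
  Insert 3 (step 1): P = [3];  Q = [1]
  Insert 5 (step 2): P = [3, 5];  Q = [1, 2]
  Insert 4 (step 3): P = [3, 4] / [5];  Q = [1, 2] / [3]
  Insert 6 (step 4): P = [3, 4, 6] / [5];  Q = [1, 2, 4] / [3]
  Insert 2 (step 5): P = [2, 4, 6] / [3] / [5];  Q = [1, 2, 4] / [3] / [5]
  Insert 1 (step 6): P = [1, 4, 6] / [2] / [3] / [5];  Q = [1, 2, 4] / [3] / [5] / [6]
  Insert 7 (step 7): P = [1, 4, 6, 7] / [2] / [3] / [5];  Q = [1, 2, 4, 7] / [3] / [5] / [6]
Final shape: (4, 1, 1, 1).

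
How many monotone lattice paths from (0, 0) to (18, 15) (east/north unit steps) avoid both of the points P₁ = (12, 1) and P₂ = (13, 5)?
Number of paths = 1011119931

Inclusion–exclusion. Total paths: C(33, 18) = 1037158320. Through P₁: C(13, 12)·C(20, 6) = 503880. Through P₂: C(18, 13)·C(15, 5) = 25729704. Since P₁ is strictly southwest of P₂, a monotone path through both must visit P₁ then P₂; paths through both = C(13, 12)·C(5, 1)·C(15, 5) = 195195. Avoid both = 1037158320 − 503880 − 25729704 + 195195 = 1011119931.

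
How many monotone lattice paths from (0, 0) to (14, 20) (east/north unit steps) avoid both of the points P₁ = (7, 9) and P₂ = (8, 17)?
Number of paths = 945705420

Inclusion–exclusion. Total paths: C(34, 14) = 1391975640. Through P₁: C(16, 7)·C(18, 7) = 364066560. Through P₂: C(25, 8)·C(9, 6) = 90852300. Since P₁ is strictly southwest of P₂, a monotone path through both must visit P₁ then P₂; paths through both = C(16, 7)·C(9, 1)·C(9, 6) = 8648640. Avoid both = 1391975640 − 364066560 − 90852300 + 8648640 = 945705420.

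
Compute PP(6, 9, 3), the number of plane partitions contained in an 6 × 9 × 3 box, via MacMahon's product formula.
PP(6, 9, 3) = 2530768240

Evaluate the triple product over i = 1..6, j = 1..9, k = 1..3. The factors are (2/1) · (3/2) · (4/3) · (3/2) · (4/3) · (5/4) · (4/3) · (5/4) · … (162 factors total). The numerators and denominators telescope so the product is an integer; carrying out the multiplication exactly gives PP(6, 9, 3) = 2530768240.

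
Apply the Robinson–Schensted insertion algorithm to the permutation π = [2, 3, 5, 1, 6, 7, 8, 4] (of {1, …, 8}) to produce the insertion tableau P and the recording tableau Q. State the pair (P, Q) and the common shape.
P = [1, 3, 4, 6, 7, 8] / [2, 5];  Q = [1, 2, 3, 5, 6, 7] / [4, 8];  common shape = (6, 2)

Row-insert the values π_1, π_2, … into P one at a time, bumping the leftmost entry strictly greater than the inserted value down to the next row. The recording tableau Q records, in position (i, j), the step at which that cell was added to P.
  Insert 2 (step 1): P = [2];  Q = [1]
  Insert 3 (step 2): P = [2, 3];  Q = [1, 2]
  Insert 5 (step 3): P = [2, 3, 5];  Q = [1, 2, 3]
  Insert 1 (step 4): P = [1, 3, 5] / [2];  Q = [1, 2, 3] / [4]
  Insert 6 (step 5): P = [1, 3, 5, 6] / [2];  Q = [1, 2, 3, 5] / [4]
  Insert 7 (step 6): P = [1, 3, 5, 6, 7] / [2];  Q = [1, 2, 3, 5, 6] / [4]
  Insert 8 (step 7): P = [1, 3, 5, 6, 7, 8] / [2];  Q = [1, 2, 3, 5, 6, 7] / [4]
  Insert 4 (step 8): P = [1, 3, 4, 6, 7, 8] / [2, 5];  Q = [1, 2, 3, 5, 6, 7] / [4, 8]
Final shape: (6, 2).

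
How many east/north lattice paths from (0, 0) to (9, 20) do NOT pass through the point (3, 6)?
Number of paths = 6759165

Total paths from (0, 0) to (9, 20): C(29, 9) = 10015005. Paths through (3, 6): (paths (0, 0) → (3, 6)) × (paths (3, 6) → (9, 20)) = C(9, 3) · C(20, 6) = 84 · 38760 = 3255840. Avoidance count = 10015005 − 3255840 = 6759165.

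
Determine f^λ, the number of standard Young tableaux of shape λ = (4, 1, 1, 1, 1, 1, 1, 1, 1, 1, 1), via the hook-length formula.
# SYT of shape (4, 1, 1, 1, 1, 1, 1, 1, 1, 1, 1) = 286

Hook-length formula: f^λ = n! / Π hook(c), product over all cells c of the Young diagram. For λ = (4, 1, 1, 1, 1, 1, 1, 1, 1, 1, 1), n = 14 boxes. Hook lengths by row (left-to-right, top-to-bottom): [14, 3, 2, 1]; [10]; [9]; [8]; [7]; [6]; [5]; [4]; [3]; [2]; [1]. Product of hooks = 304819200. So f^λ = 14! / 304819200 = 87178291200 / 304819200 = 286.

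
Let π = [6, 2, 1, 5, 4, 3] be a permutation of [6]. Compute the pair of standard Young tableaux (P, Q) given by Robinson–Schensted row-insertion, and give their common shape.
P = [1, 3] / [2, 4] / [5] / [6];  Q = [1, 4] / [2, 5] / [3] / [6];  common shape = (2, 2, 1, 1)

Row-insert the values π_1, π_2, … into P one at a time, bumping the leftmost entry strictly greater than the inserted value down to the next row. The recording tableau Q records, in position (i, j), the step at which that cell was added to P.
  Insert 6 (step 1): P = [6];  Q = [1]
  Insert 2 (step 2): P = [2] / [6];  Q = [1] / [2]
  Insert 1 (step 3): P = [1] / [2] / [6];  Q = [1] / [2] / [3]
  Insert 5 (step 4): P = [1, 5] / [2] / [6];  Q = [1, 4] / [2] / [3]
  Insert 4 (step 5): P = [1, 4] / [2, 5] / [6];  Q = [1, 4] / [2, 5] / [3]
  Insert 3 (step 6): P = [1, 3] / [2, 4] / [5] / [6];  Q = [1, 4] / [2, 5] / [3] / [6]
Final shape: (2, 2, 1, 1).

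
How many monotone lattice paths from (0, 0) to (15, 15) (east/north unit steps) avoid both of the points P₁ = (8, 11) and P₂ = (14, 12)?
Number of paths = 93660956

Inclusion–exclusion. Total paths: C(30, 15) = 155117520. Through P₁: C(19, 8)·C(11, 7) = 24942060. Through P₂: C(26, 14)·C(4, 1) = 38630800. Since P₁ is strictly southwest of P₂, a monotone path through both must visit P₁ then P₂; paths through both = C(19, 8)·C(7, 6)·C(4, 1) = 2116296. Avoid both = 155117520 − 24942060 − 38630800 + 2116296 = 93660956.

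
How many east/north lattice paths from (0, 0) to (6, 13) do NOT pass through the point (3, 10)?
Number of paths = 21412

Total paths from (0, 0) to (6, 13): C(19, 6) = 27132. Paths through (3, 10): (paths (0, 0) → (3, 10)) × (paths (3, 10) → (6, 13)) = C(13, 3) · C(6, 3) = 286 · 20 = 5720. Avoidance count = 27132 − 5720 = 21412.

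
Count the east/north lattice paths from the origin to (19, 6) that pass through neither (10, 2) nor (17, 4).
Number of paths = 108256

Inclusion–exclusion. Total paths: C(25, 19) = 177100. Through P₁: C(12, 10)·C(13, 9) = 47190. Through P₂: C(21, 17)·C(4, 2) = 35910. Since P₁ is strictly southwest of P₂, a monotone path through both must visit P₁ then P₂; paths through both = C(12, 10)·C(9, 7)·C(4, 2) = 14256. Avoid both = 177100 − 47190 − 35910 + 14256 = 108256.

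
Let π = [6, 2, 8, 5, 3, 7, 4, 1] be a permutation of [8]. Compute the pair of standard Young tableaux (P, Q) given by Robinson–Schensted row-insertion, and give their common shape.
P = [1, 3, 4] / [2, 7] / [5, 8] / [6];  Q = [1, 3, 6] / [2, 4] / [5, 7] / [8];  common shape = (3, 2, 2, 1)

Row-insert the values π_1, π_2, … into P one at a time, bumping the leftmost entry strictly greater than the inserted value down to the next row. The recording tableau Q records, in position (i, j), the step at which that cell was added to P.
  Insert 6 (step 1): P = [6];  Q = [1]
  Insert 2 (step 2): P = [2] / [6];  Q = [1] / [2]
  Insert 8 (step 3): P = [2, 8] / [6];  Q = [1, 3] / [2]
  Insert 5 (step 4): P = [2, 5] / [6, 8];  Q = [1, 3] / [2, 4]
  Insert 3 (step 5): P = [2, 3] / [5, 8] / [6];  Q = [1, 3] / [2, 4] / [5]
  Insert 7 (step 6): P = [2, 3, 7] / [5, 8] / [6];  Q = [1, 3, 6] / [2, 4] / [5]
  Insert 4 (step 7): P = [2, 3, 4] / [5, 7] / [6, 8];  Q = [1, 3, 6] / [2, 4] / [5, 7]
  Insert 1 (step 8): P = [1, 3, 4] / [2, 7] / [5, 8] / [6];  Q = [1, 3, 6] / [2, 4] / [5, 7] / [8]
Final shape: (3, 2, 2, 1).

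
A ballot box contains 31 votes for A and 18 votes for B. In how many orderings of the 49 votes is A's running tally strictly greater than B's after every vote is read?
Strict-lead orderings = 3065415516592

Total orderings of the 49 votes with 31 for A: C(49, 31) = 11554258485616. By the Bertrand ballot formula (Cycle Lemma / reflection principle), the number of orderings in which A is strictly ahead of B throughout is (p − q)/(p + q) · C(p + q, p) = (31 − 18)/(31 + 18) · 11554258485616 = 3065415516592.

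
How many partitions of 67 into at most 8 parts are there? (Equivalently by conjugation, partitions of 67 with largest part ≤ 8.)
p(67, parts ≤ 8) = 150042

Use the recurrence p(n, m) = p(n, m−1) + p(n−m, m): either the largest part is < m (count p(n, m−1)) or the largest part is exactly m (remove one copy of m, count p(n−m, m)). With p(0, ·) = 1 this gives p(67, parts ≤ 8) = 150042. (By conjugating Young diagrams, this also counts partitions of 67 into at most 8 parts.)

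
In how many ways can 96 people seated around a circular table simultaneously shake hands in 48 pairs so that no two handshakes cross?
C_48 = 131327898242169365477991900

These noncrossing handshakes are counted by the Catalan number C_n = (1/(n + 1)) · C(2n, n). For n = 48: C_48 = (1/49) · C(96, 48) = 6435067013866298908421603100/49 = 131327898242169365477991900.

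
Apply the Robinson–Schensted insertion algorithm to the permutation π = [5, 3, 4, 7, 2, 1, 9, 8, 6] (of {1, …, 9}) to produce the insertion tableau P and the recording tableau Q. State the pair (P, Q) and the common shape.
P = [1, 4, 6, 8] / [2, 7] / [3, 9] / [5];  Q = [1, 3, 4, 7] / [2, 8] / [5, 9] / [6];  common shape = (4, 2, 2, 1)

Row-insert the values π_1, π_2, … into P one at a time, bumping the leftmost entry strictly greater than the inserted value down to the next row. The recording tableau Q records, in position (i, j), the step at which that cell was added to P.
  Insert 5 (step 1): P = [5];  Q = [1]
  Insert 3 (step 2): P = [3] / [5];  Q = [1] / [2]
  Insert 4 (step 3): P = [3, 4] / [5];  Q = [1, 3] / [2]
  Insert 7 (step 4): P = [3, 4, 7] / [5];  Q = [1, 3, 4] / [2]
  Insert 2 (step 5): P = [2, 4, 7] / [3] / [5];  Q = [1, 3, 4] / [2] / [5]
  Insert 1 (step 6): P = [1, 4, 7] / [2] / [3] / [5];  Q = [1, 3, 4] / [2] / [5] / [6]
  Insert 9 (step 7): P = [1, 4, 7, 9] / [2] / [3] / [5];  Q = [1, 3, 4, 7] / [2] / [5] / [6]
  Insert 8 (step 8): P = [1, 4, 7, 8] / [2, 9] / [3] / [5];  Q = [1, 3, 4, 7] / [2, 8] / [5] / [6]
  Insert 6 (step 9): P = [1, 4, 6, 8] / [2, 7] / [3, 9] / [5];  Q = [1, 3, 4, 7] / [2, 8] / [5, 9] / [6]
Final shape: (4, 2, 2, 1).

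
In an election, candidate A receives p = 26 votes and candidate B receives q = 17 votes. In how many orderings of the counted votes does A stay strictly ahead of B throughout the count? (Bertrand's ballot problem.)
Strict-lead orderings = 88152205554

Total orderings of the 43 votes with 26 for A: C(43, 26) = 421171648758. By the Bertrand ballot formula (Cycle Lemma / reflection principle), the number of orderings in which A is strictly ahead of B throughout is (p − q)/(p + q) · C(p + q, p) = (26 − 17)/(26 + 17) · 421171648758 = 88152205554.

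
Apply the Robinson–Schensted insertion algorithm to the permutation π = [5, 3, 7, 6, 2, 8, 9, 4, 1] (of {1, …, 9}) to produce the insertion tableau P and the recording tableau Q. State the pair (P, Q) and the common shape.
P = [1, 4, 8, 9] / [2, 6] / [3, 7] / [5];  Q = [1, 3, 6, 7] / [2, 4] / [5, 8] / [9];  common shape = (4, 2, 2, 1)

Row-insert the values π_1, π_2, … into P one at a time, bumping the leftmost entry strictly greater than the inserted value down to the next row. The recording tableau Q records, in position (i, j), the step at which that cell was added to P.
  Insert 5 (step 1): P = [5];  Q = [1]
  Insert 3 (step 2): P = [3] / [5];  Q = [1] / [2]
  Insert 7 (step 3): P = [3, 7] / [5];  Q = [1, 3] / [2]
  Insert 6 (step 4): P = [3, 6] / [5, 7];  Q = [1, 3] / [2, 4]
  Insert 2 (step 5): P = [2, 6] / [3, 7] / [5];  Q = [1, 3] / [2, 4] / [5]
  Insert 8 (step 6): P = [2, 6, 8] / [3, 7] / [5];  Q = [1, 3, 6] / [2, 4] / [5]
  Insert 9 (step 7): P = [2, 6, 8, 9] / [3, 7] / [5];  Q = [1, 3, 6, 7] / [2, 4] / [5]
  Insert 4 (step 8): P = [2, 4, 8, 9] / [3, 6] / [5, 7];  Q = [1, 3, 6, 7] / [2, 4] / [5, 8]
  Insert 1 (step 9): P = [1, 4, 8, 9] / [2, 6] / [3, 7] / [5];  Q = [1, 3, 6, 7] / [2, 4] / [5, 8] / [9]
Final shape: (4, 2, 2, 1).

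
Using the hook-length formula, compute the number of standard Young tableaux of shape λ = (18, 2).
# SYT of shape (18, 2) = 170

Hook-length formula: f^λ = n! / Π hook(c), product over all cells c of the Young diagram. For λ = (18, 2), n = 20 boxes. Hook lengths by row (left-to-right, top-to-bottom): [19, 18, 16, 15, 14, 13, 12, 11, 10, 9, 8, 7, 6, 5, 4, 3, 2, 1]; [2, 1]. Product of hooks = 14311188283392000. So f^λ = 20! / 14311188283392000 = 2432902008176640000 / 14311188283392000 = 170.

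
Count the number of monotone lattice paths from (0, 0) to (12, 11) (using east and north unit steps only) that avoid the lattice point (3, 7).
Number of paths = 1266278

Total paths from (0, 0) to (12, 11): C(23, 12) = 1352078. Paths through (3, 7): (paths (0, 0) → (3, 7)) × (paths (3, 7) → (12, 11)) = C(10, 3) · C(13, 9) = 120 · 715 = 85800. Avoidance count = 1352078 − 85800 = 1266278.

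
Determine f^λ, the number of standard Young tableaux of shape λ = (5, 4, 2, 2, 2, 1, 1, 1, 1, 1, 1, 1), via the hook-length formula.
# SYT of shape (5, 4, 2, 2, 2, 1, 1, 1, 1, 1, 1, 1) = 145495350

Hook-length formula: f^λ = n! / Π hook(c), product over all cells c of the Young diagram. For λ = (5, 4, 2, 2, 2, 1, 1, 1, 1, 1, 1, 1), n = 22 boxes. Hook lengths by row (left-to-right, top-to-bottom): [16, 8, 4, 3, 1]; [14, 6, 2, 1]; [11, 3]; [10, 2]; [9, 1]; [7]; [6]; [5]; [4]; [3]; [2]; [1]. Product of hooks = 7725337804800. So f^λ = 22! / 7725337804800 = 1124000727777607680000 / 7725337804800 = 145495350.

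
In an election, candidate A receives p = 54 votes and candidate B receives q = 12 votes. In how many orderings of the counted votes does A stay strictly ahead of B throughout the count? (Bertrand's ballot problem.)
Strict-lead orderings = 3132741488240

Total orderings of the 66 votes with 54 for A: C(66, 54) = 4922879481520. By the Bertrand ballot formula (Cycle Lemma / reflection principle), the number of orderings in which A is strictly ahead of B throughout is (p − q)/(p + q) · C(p + q, p) = (54 − 12)/(54 + 12) · 4922879481520 = 3132741488240.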